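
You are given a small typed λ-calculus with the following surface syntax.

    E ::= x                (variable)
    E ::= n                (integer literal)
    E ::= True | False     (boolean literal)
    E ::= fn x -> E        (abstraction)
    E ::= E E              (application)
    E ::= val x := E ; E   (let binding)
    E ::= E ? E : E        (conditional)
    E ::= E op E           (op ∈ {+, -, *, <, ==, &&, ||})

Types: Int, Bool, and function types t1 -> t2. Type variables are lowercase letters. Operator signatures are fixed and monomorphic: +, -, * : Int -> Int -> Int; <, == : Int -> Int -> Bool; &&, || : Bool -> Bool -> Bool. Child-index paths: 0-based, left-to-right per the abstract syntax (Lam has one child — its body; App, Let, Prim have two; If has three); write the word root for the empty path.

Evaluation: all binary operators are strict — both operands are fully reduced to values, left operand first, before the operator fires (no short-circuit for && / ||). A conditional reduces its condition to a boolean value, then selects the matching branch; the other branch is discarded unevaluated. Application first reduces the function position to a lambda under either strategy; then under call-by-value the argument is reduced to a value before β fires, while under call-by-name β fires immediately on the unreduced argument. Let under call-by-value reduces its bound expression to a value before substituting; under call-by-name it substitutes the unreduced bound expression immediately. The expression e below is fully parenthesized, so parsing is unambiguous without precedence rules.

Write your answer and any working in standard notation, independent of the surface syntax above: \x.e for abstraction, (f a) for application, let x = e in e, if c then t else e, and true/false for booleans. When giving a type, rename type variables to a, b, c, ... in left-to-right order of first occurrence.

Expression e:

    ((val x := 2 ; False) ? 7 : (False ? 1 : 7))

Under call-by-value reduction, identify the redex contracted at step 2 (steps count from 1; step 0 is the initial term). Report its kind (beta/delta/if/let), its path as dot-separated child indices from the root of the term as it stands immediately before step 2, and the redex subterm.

Derivation:
step 0: (if (let x = 2 in false) then 7 else (if false then 1 else 7))
step 1: [let@0] (if false then 7 else (if false then 1 else 7))
step 2: [if@root] (if false then 1 else 7)

Answer: if at root : (if false then 7 else (if false then 1 else 7))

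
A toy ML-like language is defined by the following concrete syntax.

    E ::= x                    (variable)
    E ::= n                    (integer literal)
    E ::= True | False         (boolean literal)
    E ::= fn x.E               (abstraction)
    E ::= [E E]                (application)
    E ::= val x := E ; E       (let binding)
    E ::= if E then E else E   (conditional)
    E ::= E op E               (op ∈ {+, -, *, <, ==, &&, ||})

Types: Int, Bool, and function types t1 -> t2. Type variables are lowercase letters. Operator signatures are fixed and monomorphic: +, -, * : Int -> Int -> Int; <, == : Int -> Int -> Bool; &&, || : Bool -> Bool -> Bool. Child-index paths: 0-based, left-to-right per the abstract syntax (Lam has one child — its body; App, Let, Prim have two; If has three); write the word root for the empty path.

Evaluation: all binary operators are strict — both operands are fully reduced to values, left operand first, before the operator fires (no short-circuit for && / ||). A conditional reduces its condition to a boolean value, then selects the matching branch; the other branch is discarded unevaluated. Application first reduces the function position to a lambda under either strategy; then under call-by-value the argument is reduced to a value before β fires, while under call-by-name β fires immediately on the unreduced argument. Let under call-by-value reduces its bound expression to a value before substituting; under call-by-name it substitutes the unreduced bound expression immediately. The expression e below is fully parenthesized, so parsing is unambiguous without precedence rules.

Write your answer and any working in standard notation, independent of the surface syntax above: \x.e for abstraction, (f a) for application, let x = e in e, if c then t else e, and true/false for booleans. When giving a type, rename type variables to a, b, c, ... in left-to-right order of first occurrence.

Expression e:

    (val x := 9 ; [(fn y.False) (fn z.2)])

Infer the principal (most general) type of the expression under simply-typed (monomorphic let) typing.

Trace:
let x : Int
\y._ : a -> Bool
\z._ : b -> Int
  unify a -> Bool ~ (b -> Int) -> c
  unify a ~ b -> Int
  unify Bool ~ c
_ _ : Bool

Answer: Bool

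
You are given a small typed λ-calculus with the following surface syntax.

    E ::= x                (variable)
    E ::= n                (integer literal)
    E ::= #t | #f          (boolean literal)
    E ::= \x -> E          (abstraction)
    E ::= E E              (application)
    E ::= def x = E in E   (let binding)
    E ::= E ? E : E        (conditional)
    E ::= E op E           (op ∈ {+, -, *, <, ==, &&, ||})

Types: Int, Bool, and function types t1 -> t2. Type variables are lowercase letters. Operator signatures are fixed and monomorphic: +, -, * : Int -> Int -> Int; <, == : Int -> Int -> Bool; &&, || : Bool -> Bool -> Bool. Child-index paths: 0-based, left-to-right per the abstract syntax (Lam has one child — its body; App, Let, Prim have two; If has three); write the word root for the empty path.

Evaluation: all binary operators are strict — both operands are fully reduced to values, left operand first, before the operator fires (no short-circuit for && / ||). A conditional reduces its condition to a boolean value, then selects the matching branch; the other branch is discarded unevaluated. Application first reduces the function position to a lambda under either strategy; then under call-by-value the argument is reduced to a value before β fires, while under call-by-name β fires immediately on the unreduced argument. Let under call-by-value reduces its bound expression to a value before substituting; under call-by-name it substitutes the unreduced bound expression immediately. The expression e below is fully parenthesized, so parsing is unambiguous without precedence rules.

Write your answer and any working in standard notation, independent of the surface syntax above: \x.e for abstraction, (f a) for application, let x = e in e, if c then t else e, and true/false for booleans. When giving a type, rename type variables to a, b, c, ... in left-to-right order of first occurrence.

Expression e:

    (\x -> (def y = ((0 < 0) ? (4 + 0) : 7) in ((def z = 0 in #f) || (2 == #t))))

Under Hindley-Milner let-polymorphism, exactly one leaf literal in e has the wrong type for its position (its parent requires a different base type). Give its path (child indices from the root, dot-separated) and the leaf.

Answer: 0.1.1.1 : true

Trace:
  unify Int ~ Int
  unify Int ~ Int
  unify Bool ~ Bool
  unify Int ~ Int
  unify Int ~ Int
  unify Int ~ Int
let y : Int
let z : Int
  unify Bool ~ Bool
  unify Int ~ Int
  unify Bool ~ Int
  FAIL: mismatch Bool ~ Int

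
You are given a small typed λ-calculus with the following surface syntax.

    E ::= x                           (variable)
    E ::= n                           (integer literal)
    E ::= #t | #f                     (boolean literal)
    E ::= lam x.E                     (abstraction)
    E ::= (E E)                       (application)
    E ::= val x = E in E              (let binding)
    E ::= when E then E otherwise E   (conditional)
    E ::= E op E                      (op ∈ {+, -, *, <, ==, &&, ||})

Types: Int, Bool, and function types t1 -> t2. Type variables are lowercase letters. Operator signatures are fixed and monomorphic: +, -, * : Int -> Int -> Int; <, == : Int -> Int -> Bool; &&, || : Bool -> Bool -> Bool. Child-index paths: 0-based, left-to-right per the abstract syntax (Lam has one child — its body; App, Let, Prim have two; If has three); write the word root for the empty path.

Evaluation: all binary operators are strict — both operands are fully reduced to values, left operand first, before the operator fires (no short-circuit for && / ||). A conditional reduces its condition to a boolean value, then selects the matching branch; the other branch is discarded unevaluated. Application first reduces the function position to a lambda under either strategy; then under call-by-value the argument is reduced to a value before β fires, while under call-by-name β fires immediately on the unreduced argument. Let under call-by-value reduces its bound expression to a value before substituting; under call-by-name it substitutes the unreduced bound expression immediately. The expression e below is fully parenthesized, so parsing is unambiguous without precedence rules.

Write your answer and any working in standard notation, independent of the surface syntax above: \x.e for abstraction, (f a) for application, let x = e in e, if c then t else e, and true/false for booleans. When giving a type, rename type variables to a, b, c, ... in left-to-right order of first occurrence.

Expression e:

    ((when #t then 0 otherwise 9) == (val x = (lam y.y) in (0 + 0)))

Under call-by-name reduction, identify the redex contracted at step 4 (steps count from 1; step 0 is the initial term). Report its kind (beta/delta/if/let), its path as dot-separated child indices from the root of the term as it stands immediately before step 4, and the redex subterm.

Answer: delta at root : (0 == 0)

Derivation:
step 0: ((if true then 0 else 9) == (let x = (\y.y) in (0 + 0)))
step 1: [if@0] (0 == (let x = (\y.y) in (0 + 0)))
step 2: [let@1] (0 == (0 + 0))
step 3: [delta@1] (0 == 0)
step 4: [delta@root] true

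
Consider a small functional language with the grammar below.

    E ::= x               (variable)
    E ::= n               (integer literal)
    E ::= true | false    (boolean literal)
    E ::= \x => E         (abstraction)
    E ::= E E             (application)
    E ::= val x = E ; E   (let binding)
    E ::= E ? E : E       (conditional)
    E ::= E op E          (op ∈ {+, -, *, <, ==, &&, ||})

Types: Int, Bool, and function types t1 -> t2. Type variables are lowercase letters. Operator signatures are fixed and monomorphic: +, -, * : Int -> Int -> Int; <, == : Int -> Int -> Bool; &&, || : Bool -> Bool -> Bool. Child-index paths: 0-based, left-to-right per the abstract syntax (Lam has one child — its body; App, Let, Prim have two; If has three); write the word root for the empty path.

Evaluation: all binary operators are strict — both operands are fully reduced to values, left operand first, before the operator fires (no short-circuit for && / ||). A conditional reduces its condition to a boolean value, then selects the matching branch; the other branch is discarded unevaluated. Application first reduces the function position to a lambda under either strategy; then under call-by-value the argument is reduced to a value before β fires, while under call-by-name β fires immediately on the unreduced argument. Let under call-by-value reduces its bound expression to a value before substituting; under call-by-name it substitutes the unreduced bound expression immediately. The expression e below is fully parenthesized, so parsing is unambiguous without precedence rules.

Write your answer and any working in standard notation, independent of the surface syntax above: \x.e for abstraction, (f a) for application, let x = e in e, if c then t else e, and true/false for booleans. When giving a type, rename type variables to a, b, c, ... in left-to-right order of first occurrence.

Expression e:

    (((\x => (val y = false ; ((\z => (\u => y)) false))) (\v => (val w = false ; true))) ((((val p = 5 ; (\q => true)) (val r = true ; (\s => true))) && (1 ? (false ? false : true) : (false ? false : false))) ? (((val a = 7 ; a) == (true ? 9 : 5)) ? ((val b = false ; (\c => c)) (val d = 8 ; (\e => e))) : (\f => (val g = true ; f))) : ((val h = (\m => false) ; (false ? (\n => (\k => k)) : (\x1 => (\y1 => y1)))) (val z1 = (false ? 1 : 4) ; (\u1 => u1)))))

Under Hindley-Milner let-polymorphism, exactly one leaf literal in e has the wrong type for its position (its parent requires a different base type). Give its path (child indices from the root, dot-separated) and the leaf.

Answer: 1.0.1.0 : 1

Working:
let y : Bool
y : Bool
\u._ : c -> Bool
\z._ : b -> c -> Bool
  unify b -> c -> Bool ~ Bool -> d
  unify b ~ Bool
  unify c -> Bool ~ d
_ _ : c -> Bool
\x._ : a -> c -> Bool
let w : Bool
\v._ : e -> Bool
  unify a -> c -> Bool ~ (e -> Bool) -> f
  unify a ~ e -> Bool
  unify c -> Bool ~ f
_ _ : c -> Bool
let p : Int
\q._ : g -> Bool
let r : Bool
\s._ : h -> Bool
  unify g -> Bool ~ (h -> Bool) -> i
  unify g ~ h -> Bool
  unify Bool ~ i
_ _ : Bool
  unify Bool ~ Bool
  unify Int ~ Bool
  FAIL: mismatch Int ~ Bool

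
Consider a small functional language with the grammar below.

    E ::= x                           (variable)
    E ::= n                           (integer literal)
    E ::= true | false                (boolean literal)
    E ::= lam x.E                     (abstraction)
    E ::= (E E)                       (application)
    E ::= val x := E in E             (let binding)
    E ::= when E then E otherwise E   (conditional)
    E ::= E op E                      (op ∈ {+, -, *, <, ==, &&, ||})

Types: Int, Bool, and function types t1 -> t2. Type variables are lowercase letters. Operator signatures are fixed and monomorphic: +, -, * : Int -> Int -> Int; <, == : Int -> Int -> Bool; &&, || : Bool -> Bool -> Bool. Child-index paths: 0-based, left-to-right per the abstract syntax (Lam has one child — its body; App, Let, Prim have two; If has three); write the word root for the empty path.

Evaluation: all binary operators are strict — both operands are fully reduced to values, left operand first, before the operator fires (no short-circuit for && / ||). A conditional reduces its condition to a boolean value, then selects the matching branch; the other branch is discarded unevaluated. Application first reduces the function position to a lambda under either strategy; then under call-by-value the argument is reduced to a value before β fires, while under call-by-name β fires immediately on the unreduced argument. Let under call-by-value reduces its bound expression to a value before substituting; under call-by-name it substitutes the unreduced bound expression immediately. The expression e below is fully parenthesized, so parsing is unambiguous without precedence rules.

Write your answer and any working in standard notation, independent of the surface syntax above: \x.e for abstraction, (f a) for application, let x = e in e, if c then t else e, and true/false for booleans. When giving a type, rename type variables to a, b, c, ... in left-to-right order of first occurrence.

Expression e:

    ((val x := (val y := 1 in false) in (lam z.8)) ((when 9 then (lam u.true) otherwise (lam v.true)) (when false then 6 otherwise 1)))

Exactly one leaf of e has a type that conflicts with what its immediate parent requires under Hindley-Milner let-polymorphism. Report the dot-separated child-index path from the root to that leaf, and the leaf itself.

Answer: 1.0.0 : 9

Derivation:
let y : Int
let x : Bool
\z._ : a -> Int
  unify Int ~ Bool
  FAIL: mismatch Int ~ Bool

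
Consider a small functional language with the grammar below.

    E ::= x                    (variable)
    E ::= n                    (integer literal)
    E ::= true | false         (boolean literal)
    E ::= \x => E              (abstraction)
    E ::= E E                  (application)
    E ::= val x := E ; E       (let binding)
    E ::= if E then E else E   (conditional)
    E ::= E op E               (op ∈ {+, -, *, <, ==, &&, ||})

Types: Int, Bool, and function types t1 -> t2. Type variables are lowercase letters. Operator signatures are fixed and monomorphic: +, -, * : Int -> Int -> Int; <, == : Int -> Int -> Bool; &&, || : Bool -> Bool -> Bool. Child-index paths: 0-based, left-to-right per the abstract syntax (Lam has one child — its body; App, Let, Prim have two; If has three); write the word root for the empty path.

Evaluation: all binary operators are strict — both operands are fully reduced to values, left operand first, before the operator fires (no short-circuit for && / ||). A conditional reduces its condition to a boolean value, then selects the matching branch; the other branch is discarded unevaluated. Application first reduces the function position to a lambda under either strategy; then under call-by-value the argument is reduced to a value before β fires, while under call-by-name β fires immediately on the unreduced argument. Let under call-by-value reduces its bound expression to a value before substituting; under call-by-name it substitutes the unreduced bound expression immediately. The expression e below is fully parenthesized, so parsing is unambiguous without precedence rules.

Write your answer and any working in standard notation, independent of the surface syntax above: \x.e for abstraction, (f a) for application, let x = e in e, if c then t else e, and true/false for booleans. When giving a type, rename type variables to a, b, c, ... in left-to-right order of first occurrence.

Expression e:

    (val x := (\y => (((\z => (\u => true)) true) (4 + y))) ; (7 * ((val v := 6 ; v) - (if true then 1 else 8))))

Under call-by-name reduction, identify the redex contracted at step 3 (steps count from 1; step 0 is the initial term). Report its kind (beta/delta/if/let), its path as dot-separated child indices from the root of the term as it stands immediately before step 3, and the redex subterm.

Answer: if at 1.1 : (if true then 1 else 8)

Working:
step 0: (let x = (\y.(((\z.(\u.true)) true) (4 + y))) in (7 * ((let v = 6 in v) - (if true then 1 else 8))))
step 1: [let@root] (7 * ((let v = 6 in v) - (if true then 1 else 8)))
step 2: [let@1.0] (7 * (6 - (if true then 1 else 8)))
step 3: [if@1.1] (7 * (6 - 1))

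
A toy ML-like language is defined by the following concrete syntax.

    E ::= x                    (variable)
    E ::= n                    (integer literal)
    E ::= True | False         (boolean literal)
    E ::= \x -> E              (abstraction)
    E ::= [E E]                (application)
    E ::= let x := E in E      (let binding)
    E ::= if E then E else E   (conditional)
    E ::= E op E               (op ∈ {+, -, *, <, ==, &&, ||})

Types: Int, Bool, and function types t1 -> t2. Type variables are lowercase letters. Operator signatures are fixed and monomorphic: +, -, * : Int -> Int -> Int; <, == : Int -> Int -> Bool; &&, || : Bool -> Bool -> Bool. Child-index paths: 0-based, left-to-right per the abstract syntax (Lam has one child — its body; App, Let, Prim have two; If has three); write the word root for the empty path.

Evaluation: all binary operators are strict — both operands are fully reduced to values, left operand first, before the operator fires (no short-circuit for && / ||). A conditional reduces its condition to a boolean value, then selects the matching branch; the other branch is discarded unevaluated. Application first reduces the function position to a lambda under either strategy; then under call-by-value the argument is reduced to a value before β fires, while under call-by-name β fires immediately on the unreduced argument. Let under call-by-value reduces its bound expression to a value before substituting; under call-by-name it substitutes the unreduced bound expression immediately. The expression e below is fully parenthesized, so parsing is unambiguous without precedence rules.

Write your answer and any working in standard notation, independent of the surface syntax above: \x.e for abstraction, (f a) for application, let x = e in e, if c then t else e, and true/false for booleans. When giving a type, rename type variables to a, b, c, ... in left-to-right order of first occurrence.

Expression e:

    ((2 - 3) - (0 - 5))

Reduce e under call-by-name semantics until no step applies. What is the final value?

Answer: 4

Working:
step 0: ((2 - 3) - (0 - 5))
step 1: [delta@0] (-1 - (0 - 5))
step 2: [delta@1] (-1 - -5)
step 3: [delta@root] 4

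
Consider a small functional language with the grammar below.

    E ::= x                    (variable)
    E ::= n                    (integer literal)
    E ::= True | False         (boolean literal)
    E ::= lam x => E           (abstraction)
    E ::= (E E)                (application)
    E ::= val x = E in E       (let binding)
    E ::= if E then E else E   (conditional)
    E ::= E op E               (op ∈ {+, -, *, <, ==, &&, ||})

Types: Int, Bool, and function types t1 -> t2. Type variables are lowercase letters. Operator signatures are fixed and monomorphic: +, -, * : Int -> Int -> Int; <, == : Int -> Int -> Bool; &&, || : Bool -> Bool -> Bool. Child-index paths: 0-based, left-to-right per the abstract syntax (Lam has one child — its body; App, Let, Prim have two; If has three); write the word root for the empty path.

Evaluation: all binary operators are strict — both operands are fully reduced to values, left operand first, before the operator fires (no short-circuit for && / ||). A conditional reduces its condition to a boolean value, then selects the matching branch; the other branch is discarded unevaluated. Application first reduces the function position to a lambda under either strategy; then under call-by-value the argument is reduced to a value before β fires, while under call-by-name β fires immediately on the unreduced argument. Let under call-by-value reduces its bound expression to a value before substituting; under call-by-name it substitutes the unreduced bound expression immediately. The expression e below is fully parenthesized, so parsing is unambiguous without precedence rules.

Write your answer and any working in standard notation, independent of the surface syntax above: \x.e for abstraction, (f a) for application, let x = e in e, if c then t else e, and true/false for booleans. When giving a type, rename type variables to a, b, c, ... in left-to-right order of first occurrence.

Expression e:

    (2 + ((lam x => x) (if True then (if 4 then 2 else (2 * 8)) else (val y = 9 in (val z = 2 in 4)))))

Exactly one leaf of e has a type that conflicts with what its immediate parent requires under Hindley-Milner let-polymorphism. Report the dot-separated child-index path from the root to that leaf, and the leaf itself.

Working:
  unify Int ~ Int
x : a
\x._ : a -> a
  unify Bool ~ Bool
  unify Int ~ Bool
  FAIL: mismatch Int ~ Bool

Answer: 1.1.1.0 : 4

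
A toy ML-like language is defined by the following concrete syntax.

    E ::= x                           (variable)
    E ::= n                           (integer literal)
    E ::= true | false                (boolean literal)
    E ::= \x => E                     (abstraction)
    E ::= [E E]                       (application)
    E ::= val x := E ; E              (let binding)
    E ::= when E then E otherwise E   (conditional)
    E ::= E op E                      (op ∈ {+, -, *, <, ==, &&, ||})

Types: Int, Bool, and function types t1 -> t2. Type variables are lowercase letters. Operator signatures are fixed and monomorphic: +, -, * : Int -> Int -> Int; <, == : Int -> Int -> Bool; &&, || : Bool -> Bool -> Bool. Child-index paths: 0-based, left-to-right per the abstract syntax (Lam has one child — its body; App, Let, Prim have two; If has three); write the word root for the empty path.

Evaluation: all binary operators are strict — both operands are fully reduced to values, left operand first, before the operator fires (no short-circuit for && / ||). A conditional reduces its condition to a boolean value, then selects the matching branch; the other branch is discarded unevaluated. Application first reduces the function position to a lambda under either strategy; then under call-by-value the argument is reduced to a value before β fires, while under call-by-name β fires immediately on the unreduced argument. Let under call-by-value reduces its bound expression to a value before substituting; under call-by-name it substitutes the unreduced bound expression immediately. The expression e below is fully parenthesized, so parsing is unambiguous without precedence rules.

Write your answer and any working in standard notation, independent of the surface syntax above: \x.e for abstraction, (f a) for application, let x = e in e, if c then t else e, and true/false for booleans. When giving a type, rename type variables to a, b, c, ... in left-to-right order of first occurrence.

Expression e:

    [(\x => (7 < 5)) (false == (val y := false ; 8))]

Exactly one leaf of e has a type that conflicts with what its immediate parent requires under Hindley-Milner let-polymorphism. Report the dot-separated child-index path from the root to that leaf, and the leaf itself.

Working:
  unify Int ~ Int
  unify Int ~ Int
\x._ : a -> Bool
  unify Bool ~ Int
  FAIL: mismatch Bool ~ Int

Answer: 1.0 : false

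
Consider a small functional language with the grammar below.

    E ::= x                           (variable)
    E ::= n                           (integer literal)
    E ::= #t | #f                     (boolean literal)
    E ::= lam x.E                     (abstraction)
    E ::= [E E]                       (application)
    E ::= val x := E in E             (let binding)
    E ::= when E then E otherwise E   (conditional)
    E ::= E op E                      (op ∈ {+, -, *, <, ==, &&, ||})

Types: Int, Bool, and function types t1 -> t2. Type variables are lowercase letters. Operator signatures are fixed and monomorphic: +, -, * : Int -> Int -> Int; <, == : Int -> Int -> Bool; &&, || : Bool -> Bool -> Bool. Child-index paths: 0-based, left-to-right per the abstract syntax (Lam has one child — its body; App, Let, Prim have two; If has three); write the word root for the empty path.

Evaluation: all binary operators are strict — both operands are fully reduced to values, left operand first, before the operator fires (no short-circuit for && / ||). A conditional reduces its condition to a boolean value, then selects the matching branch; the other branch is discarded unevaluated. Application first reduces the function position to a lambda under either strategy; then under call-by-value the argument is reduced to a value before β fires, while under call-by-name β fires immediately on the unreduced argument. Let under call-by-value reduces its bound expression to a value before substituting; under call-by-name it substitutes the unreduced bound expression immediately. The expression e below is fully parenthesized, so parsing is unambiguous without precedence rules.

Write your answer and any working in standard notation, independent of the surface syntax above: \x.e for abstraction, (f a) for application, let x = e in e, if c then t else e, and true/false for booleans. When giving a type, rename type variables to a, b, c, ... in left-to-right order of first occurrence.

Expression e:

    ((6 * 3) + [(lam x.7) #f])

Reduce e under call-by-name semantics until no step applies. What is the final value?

Trace:
step 0: ((6 * 3) + ((\x.7) false))
step 1: [delta@0] (18 + ((\x.7) false))
step 2: [beta@1] (18 + 7)
step 3: [delta@root] 25

Answer: 25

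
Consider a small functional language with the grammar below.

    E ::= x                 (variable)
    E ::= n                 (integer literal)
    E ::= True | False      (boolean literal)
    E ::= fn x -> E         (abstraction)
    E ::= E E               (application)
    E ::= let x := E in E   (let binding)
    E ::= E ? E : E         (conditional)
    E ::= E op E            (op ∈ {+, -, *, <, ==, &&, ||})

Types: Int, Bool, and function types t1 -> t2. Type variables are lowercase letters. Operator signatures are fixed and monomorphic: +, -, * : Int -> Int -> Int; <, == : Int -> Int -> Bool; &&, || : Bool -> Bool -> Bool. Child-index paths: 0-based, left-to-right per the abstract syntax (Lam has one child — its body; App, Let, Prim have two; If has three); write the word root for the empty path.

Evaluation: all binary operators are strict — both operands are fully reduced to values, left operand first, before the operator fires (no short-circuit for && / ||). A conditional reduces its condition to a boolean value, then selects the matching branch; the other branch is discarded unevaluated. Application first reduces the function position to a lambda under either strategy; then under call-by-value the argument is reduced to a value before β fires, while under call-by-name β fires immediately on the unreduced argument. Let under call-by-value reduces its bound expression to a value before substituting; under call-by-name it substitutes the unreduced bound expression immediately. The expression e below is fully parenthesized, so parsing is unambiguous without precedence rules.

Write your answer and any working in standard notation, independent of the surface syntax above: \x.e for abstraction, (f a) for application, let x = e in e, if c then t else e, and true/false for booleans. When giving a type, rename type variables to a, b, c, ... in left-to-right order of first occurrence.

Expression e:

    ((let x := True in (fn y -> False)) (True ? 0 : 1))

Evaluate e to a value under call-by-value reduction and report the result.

Answer: false

Derivation:
step 0: ((let x = true in (\y.false)) (if true then 0 else 1))
step 1: [let@0] ((\y.false) (if true then 0 else 1))
step 2: [if@1] ((\y.false) 0)
step 3: [beta@root] false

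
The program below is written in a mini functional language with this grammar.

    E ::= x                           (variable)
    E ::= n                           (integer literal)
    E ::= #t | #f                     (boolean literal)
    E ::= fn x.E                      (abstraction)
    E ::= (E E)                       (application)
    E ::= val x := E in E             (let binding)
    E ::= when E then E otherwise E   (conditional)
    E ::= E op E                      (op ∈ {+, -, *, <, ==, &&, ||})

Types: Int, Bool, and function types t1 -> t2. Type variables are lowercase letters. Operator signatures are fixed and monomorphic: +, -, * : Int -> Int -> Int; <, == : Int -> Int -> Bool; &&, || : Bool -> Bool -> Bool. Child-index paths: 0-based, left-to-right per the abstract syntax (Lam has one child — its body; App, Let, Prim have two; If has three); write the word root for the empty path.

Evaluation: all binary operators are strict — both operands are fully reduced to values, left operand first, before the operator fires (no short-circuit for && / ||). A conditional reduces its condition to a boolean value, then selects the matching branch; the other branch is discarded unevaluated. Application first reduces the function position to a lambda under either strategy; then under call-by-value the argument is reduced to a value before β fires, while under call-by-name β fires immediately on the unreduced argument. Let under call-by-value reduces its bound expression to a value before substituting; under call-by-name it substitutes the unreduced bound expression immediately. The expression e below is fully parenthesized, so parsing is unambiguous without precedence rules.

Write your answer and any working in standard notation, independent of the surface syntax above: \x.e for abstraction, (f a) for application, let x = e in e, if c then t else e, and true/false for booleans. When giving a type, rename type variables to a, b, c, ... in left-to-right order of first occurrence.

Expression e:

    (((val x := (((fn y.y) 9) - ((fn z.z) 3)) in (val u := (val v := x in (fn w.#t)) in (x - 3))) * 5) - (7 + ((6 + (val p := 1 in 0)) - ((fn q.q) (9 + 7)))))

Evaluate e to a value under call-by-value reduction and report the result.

Trace:
step 0: (((let x = (((\y.y) 9) - ((\z.z) 3)) in (let u = (let v = x in (\w.true)) in (x - 3))) * 5) - (7 + ((6 + (let p = 1 in 0)) - ((\q.q) (9 + 7)))))
step 1: [beta@0.0.0.0] (((let x = (9 - ((\z.z) 3)) in (let u = (let v = x in (\w.true)) in (x - 3))) * 5) - (7 + ((6 + (let p = 1 in 0)) - ((\q.q) (9 + 7)))))
step 2: [beta@0.0.0.1] (((let x = (9 - 3) in (let u = (let v = x in (\w.true)) in (x - 3))) * 5) - (7 + ((6 + (let p = 1 in 0)) - ((\q.q) (9 + 7)))))
step 3: [delta@0.0.0] (((let x = 6 in (let u = (let v = x in (\w.true)) in (x - 3))) * 5) - (7 + ((6 + (let p = 1 in 0)) - ((\q.q) (9 + 7)))))
step 4: [let@0.0] (((let u = (let v = 6 in (\w.true)) in (6 - 3)) * 5) - (7 + ((6 + (let p = 1 in 0)) - ((\q.q) (9 + 7)))))
step 5: [let@0.0.0] (((let u = (\w.true) in (6 - 3)) * 5) - (7 + ((6 + (let p = 1 in 0)) - ((\q.q) (9 + 7)))))
step 6: [let@0.0] (((6 - 3) * 5) - (7 + ((6 + (let p = 1 in 0)) - ((\q.q) (9 + 7)))))
step 7: [delta@0.0] ((3 * 5) - (7 + ((6 + (let p = 1 in 0)) - ((\q.q) (9 + 7)))))
step 8: [delta@0] (15 - (7 + ((6 + (let p = 1 in 0)) - ((\q.q) (9 + 7)))))
step 9: [let@1.1.0.1] (15 - (7 + ((6 + 0) - ((\q.q) (9 + 7)))))
step 10: [delta@1.1.0] (15 - (7 + (6 - ((\q.q) (9 + 7)))))
step 11: [delta@1.1.1.1] (15 - (7 + (6 - ((\q.q) 16))))
step 12: [beta@1.1.1] (15 - (7 + (6 - 16)))
step 13: [delta@1.1] (15 - (7 + -10))
step 14: [delta@1] (15 - -3)
step 15: [delta@root] 18

Answer: 18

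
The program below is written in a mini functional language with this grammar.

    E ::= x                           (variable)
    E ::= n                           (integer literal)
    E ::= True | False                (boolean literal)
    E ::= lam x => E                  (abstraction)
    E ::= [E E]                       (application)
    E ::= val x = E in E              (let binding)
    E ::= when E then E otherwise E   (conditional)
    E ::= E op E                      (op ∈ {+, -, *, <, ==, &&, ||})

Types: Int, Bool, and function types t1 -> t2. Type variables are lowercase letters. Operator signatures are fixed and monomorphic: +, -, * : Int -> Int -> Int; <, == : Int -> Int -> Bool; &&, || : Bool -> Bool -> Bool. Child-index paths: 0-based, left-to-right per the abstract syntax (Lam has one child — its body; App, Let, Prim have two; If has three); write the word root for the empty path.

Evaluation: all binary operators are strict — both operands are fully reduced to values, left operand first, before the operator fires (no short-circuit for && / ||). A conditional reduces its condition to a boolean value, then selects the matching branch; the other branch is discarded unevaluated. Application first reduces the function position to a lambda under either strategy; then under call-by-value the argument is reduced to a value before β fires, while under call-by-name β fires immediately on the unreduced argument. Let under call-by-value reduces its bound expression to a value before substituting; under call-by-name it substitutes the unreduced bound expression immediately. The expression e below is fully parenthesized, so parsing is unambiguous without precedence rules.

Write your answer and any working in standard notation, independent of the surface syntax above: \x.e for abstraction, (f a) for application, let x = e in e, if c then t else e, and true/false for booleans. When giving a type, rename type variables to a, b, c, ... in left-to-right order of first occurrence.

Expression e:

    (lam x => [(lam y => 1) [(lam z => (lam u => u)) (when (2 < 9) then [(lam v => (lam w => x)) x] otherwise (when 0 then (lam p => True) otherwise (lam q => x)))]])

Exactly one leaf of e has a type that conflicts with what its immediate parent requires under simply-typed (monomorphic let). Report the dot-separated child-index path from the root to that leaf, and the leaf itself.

Working:
\y._ : b -> Int
u : d
\u._ : d -> d
\z._ : c -> d -> d
  unify Int ~ Int
  unify Int ~ Int
  unify Bool ~ Bool
x : a
\w._ : f -> a
\v._ : e -> f -> a
x : a
  unify e -> f -> a ~ a -> g
  unify e ~ a
  unify f -> a ~ g
_ _ : f -> a
  unify Int ~ Bool
  FAIL: mismatch Int ~ Bool

Answer: 0.1.1.2.0 : 0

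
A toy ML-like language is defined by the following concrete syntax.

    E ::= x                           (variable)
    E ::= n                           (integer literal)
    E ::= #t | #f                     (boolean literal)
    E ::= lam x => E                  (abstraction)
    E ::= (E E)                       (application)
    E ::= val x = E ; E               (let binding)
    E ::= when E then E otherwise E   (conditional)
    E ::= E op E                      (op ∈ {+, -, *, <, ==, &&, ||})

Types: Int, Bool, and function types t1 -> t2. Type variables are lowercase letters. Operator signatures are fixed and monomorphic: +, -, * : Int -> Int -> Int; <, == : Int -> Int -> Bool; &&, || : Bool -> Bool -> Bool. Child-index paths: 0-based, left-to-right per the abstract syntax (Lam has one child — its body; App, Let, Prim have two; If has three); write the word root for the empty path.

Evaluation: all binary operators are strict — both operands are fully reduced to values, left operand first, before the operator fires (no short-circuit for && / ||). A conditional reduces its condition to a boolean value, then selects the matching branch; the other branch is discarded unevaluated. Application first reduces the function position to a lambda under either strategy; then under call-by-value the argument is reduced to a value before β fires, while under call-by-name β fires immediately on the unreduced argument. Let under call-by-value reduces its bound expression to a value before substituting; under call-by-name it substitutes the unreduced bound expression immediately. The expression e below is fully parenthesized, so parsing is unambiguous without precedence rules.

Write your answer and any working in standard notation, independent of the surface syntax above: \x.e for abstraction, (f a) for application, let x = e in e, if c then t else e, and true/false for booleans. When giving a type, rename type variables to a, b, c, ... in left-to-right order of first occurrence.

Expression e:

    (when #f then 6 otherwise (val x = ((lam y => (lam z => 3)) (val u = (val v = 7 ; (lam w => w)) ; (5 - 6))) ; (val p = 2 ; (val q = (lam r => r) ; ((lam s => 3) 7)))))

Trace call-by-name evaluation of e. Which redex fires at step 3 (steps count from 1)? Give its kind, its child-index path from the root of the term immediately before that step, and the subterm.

Working:
step 0: (if false then 6 else (let x = ((\y.(\z.3)) (let u = (let v = 7 in (\w.w)) in (5 - 6))) in (let p = 2 in (let q = (\r.r) in ((\s.3) 7)))))
step 1: [if@root] (let x = ((\y.(\z.3)) (let u = (let v = 7 in (\w.w)) in (5 - 6))) in (let p = 2 in (let q = (\r.r) in ((\s.3) 7))))
step 2: [let@root] (let p = 2 in (let q = (\r.r) in ((\s.3) 7)))
step 3: [let@root] (let q = (\r.r) in ((\s.3) 7))

Answer: let at root : (let p = 2 in (let q = (\r.r) in ((\s.3) 7)))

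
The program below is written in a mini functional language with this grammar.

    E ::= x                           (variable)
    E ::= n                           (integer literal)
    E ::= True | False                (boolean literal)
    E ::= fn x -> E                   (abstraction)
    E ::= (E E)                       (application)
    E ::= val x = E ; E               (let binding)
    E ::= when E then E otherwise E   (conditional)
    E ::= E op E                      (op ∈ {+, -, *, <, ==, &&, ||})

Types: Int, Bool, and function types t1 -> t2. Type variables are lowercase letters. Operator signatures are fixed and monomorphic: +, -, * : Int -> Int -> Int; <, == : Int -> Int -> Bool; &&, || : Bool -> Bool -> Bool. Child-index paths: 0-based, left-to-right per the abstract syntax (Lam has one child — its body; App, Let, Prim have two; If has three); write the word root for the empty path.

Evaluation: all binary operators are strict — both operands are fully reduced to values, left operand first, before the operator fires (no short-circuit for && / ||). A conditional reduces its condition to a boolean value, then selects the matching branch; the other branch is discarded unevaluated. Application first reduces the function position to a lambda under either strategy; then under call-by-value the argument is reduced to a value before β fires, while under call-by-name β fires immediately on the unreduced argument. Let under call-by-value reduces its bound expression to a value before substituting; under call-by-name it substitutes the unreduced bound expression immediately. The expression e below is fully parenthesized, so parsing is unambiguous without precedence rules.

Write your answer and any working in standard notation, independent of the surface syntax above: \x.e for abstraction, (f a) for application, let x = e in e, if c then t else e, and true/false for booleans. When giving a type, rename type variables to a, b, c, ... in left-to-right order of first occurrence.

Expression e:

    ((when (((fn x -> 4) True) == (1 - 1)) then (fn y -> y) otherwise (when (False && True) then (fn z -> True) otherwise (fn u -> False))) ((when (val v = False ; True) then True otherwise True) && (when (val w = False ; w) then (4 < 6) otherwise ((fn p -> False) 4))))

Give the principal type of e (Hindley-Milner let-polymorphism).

Working:
\x._ : a -> Int
  unify a -> Int ~ Bool -> b
  unify a ~ Bool
  unify Int ~ b
_ _ : Int
  unify Int ~ Int
  unify Int ~ Int
  unify Int ~ Int
  unify Int ~ Int
  unify Bool ~ Bool
y : c
\y._ : c -> c
  unify Bool ~ Bool
  unify Bool ~ Bool
  unify Bool ~ Bool
\z._ : d -> Bool
\u._ : e -> Bool
  unify d -> Bool ~ e -> Bool
  unify d ~ e
  unify Bool ~ Bool
  unify c -> c ~ e -> Bool
  unify c ~ e
  unify e ~ Bool
let v : Bool
  unify Bool ~ Bool
  unify Bool ~ Bool
  unify Bool ~ Bool
let w : Bool
w : Bool
  unify Bool ~ Bool
  unify Int ~ Int
  unify Int ~ Int
\p._ : f -> Bool
  unify f -> Bool ~ Int -> g
  unify f ~ Int
  unify Bool ~ g
_ _ : Bool
  unify Bool ~ Bool
  unify Bool ~ Bool
  unify Bool -> Bool ~ Bool -> h
  unify Bool ~ Bool
  unify Bool ~ h
_ _ : Bool

Answer: Bool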